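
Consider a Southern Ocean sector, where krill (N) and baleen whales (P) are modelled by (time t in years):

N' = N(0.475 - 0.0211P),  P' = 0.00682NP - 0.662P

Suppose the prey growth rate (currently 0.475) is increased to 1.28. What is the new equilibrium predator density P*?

At the interior fixed point, setting dN/dt = 0 with N > 0 fixes P* = (prey growth rate)/(NP coefficient) — independent of the other coefficients.
With the change, P* = 1.28/0.0211 = 60.7; it rises from 22.5.

P* ≈ 60.7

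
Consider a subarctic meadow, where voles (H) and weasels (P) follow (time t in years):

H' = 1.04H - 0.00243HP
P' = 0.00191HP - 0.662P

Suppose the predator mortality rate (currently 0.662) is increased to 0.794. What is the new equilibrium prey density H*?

At the interior fixed point, setting dP/dt = 0 with P > 0 fixes H* = (predator death rate)/(HP coefficient) — independent of the other coefficients.
With the change, H* = 0.794/0.00191 = 416; it rises from 347.

H* ≈ 416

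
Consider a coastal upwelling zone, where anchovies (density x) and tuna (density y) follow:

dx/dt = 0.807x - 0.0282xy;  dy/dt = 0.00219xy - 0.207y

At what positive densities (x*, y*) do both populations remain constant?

Set dy/dt = 0 with y > 0: 0.00219x - 0.207 = 0, so x* = 0.207/0.00219 = 94.5.
Set dx/dt = 0 with x > 0: 0.807 - 0.0282y = 0, so y* = 0.807/0.0282 = 28.6.

x* ≈ 94.5, y* ≈ 28.6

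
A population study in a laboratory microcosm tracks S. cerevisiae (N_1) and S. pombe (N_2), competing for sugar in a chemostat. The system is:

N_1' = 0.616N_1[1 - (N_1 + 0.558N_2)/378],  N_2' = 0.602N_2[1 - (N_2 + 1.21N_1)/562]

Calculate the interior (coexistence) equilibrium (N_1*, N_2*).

N_1* ≈ 198, N_2* ≈ 322

Setting both brackets to zero gives the nullclines N_1 + 0.558N_2 = 378 and 1.21N_1 + N_2 = 562.
Substituting N_2 = 562 - 1.21N_1 into the first: N_1(1 - 0.558·1.21) = 378 - 0.558·562.
So N_1* = 64.4/0.325 = 198, and then N_2* = 562 - 1.21·198 = 322.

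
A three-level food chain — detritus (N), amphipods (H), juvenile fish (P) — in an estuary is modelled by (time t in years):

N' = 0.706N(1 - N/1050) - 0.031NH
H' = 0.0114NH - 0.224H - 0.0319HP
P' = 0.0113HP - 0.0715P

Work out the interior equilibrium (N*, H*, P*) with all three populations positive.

N* ≈ 758, H* ≈ 6.33, P* ≈ 264

From dP/dt = 0: 0.0113H* = 0.0715, so H* = 6.33.
From dN/dt = 0: 0.706(1 - N*/1050) = 0.031·6.33, giving N* = 1050·(1 - 0.278) = 758.
From dH/dt = 0: 0.0114·758 - 0.224 = 0.0319P*, so P* = 8.42/0.0319 = 264.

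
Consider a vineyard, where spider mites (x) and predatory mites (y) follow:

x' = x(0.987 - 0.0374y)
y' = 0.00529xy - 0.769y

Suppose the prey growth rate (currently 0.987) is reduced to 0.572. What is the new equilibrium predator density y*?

y* ≈ 15.3

At the interior fixed point, setting dx/dt = 0 with x > 0 fixes y* = (prey growth rate)/(xy coefficient) — independent of the other coefficients.
With the change, y* = 0.572/0.0374 = 15.3; it falls from 26.4.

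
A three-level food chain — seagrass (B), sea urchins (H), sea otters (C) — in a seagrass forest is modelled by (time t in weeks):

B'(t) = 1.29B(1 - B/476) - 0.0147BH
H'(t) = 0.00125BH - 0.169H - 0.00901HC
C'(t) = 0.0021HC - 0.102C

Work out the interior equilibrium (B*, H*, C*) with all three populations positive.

From dC/dt = 0: 0.0021H* = 0.102, so H* = 48.6.
From dB/dt = 0: 1.29(1 - B*/476) = 0.0147·48.6, giving B* = 476·(1 - 0.553) = 213.
From dH/dt = 0: 0.00125·213 - 0.169 = 0.00901C*, so C* = 0.0967/0.00901 = 10.7.

B* ≈ 213, H* ≈ 48.6, C* ≈ 10.7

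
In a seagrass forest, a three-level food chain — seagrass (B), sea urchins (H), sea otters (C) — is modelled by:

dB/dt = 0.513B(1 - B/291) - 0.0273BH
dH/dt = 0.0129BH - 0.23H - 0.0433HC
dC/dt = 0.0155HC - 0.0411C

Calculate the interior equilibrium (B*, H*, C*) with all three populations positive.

From dC/dt = 0: 0.0155H* = 0.0411, so H* = 2.65.
From dB/dt = 0: 0.513(1 - B*/291) = 0.0273·2.65, giving B* = 291·(1 - 0.141) = 250.
From dH/dt = 0: 0.0129·250 - 0.23 = 0.0433C*, so C* = 2.99/0.0433 = 69.1.

B* ≈ 250, H* ≈ 2.65, C* ≈ 69.1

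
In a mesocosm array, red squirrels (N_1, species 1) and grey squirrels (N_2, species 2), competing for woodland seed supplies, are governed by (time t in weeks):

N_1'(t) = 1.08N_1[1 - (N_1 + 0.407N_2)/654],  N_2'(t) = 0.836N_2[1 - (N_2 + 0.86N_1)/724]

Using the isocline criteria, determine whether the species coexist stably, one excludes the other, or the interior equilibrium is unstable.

stable coexistence

Compare the nullcline intercepts: K1/α12 = 654/0.407 = 1610 > K2 = 724; K2/α21 = 724/0.86 = 842 > K1 = 654.
Since both inequalities hold, each species can invade when rare, so the interior equilibrium is stable.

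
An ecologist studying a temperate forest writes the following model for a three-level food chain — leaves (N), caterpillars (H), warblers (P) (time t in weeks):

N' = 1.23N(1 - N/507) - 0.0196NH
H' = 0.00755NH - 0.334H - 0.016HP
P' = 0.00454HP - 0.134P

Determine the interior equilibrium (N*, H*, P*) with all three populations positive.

From dP/dt = 0: 0.00454H* = 0.134, so H* = 29.5.
From dN/dt = 0: 1.23(1 - N*/507) = 0.0196·29.5, giving N* = 507·(1 - 0.47) = 269.
From dH/dt = 0: 0.00755·269 - 0.334 = 0.016P*, so P* = 1.69/0.016 = 106.

N* ≈ 269, H* ≈ 29.5, P* ≈ 106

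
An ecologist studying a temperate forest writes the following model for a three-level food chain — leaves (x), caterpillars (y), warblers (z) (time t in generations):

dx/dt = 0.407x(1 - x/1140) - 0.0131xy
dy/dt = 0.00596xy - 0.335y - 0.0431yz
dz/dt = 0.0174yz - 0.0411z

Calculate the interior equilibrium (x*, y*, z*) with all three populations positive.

x* ≈ 1050, y* ≈ 2.36, z* ≈ 138

From dz/dt = 0: 0.0174y* = 0.0411, so y* = 2.36.
From dx/dt = 0: 0.407(1 - x*/1140) = 0.0131·2.36, giving x* = 1140·(1 - 0.076) = 1050.
From dy/dt = 0: 0.00596·1050 - 0.335 = 0.0431z*, so z* = 5.94/0.0431 = 138.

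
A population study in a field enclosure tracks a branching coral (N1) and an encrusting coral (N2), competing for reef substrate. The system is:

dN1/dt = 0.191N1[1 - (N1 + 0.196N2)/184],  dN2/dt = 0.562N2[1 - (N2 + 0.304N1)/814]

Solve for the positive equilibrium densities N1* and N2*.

Setting both brackets to zero gives the nullclines N1 + 0.196N2 = 184 and 0.304N1 + N2 = 814.
Substituting N2 = 814 - 0.304N1 into the first: N1(1 - 0.196·0.304) = 184 - 0.196·814.
So N1* = 24.5/0.94 = 26, and then N2* = 814 - 0.304·26 = 806.

N1* ≈ 26, N2* ≈ 806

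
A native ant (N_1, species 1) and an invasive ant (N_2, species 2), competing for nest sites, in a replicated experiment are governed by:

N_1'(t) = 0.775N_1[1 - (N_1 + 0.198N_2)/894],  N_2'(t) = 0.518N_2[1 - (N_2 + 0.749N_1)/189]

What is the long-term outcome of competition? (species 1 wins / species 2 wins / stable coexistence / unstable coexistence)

species 1 excludes species 2

Compare the nullcline intercepts: K1/α12 = 894/0.198 = 4520 > K2 = 189; K2/α21 = 189/0.749 = 252 < K1 = 894.
Since the inequalities point opposite ways, species 1 can invade but species 2 cannot.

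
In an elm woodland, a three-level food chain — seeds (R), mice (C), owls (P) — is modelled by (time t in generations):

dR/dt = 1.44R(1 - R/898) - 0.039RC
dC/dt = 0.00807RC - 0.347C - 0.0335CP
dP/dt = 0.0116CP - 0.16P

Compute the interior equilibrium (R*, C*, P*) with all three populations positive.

From dP/dt = 0: 0.0116C* = 0.16, so C* = 13.8.
From dR/dt = 0: 1.44(1 - R*/898) = 0.039·13.8, giving R* = 898·(1 - 0.374) = 563.
From dC/dt = 0: 0.00807·563 - 0.347 = 0.0335P*, so P* = 4.19/0.0335 = 125.

R* ≈ 563, C* ≈ 13.8, P* ≈ 125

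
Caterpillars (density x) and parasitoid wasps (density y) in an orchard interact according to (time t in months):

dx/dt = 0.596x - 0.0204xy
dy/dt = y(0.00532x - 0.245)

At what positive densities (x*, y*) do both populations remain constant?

x* ≈ 46.1, y* ≈ 29.2

Set dy/dt = 0 with y > 0: 0.00532x - 0.245 = 0, so x* = 0.245/0.00532 = 46.1.
Set dx/dt = 0 with x > 0: 0.596 - 0.0204y = 0, so y* = 0.596/0.0204 = 29.2.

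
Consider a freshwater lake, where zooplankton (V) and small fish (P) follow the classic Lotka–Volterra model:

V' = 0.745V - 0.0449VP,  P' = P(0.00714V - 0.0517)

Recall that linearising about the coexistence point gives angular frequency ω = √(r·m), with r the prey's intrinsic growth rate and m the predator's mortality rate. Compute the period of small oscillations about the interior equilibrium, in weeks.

T ≈ 32 weeks

Here r = 0.745 and m = 0.0517, so r·m = 0.0385.
ω = √0.0385 = 0.196 per week, hence T = 2π/ω ≈ 32 weeks.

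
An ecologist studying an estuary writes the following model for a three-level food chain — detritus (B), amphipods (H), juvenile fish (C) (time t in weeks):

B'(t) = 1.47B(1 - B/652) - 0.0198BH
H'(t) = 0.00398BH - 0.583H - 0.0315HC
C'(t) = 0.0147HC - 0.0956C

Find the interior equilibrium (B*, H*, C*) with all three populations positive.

B* ≈ 595, H* ≈ 6.5, C* ≈ 56.7

From dC/dt = 0: 0.0147H* = 0.0956, so H* = 6.5.
From dB/dt = 0: 1.47(1 - B*/652) = 0.0198·6.5, giving B* = 652·(1 - 0.0876) = 595.
From dH/dt = 0: 0.00398·595 - 0.583 = 0.0315C*, so C* = 1.78/0.0315 = 56.7.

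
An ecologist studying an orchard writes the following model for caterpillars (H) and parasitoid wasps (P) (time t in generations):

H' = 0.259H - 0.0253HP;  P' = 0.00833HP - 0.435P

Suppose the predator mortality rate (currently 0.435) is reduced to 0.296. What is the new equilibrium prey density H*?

H* ≈ 35.5

At the interior fixed point, setting dP/dt = 0 with P > 0 fixes H* = (predator death rate)/(HP coefficient) — independent of the other coefficients.
With the change, H* = 0.296/0.00833 = 35.5; it falls from 52.2.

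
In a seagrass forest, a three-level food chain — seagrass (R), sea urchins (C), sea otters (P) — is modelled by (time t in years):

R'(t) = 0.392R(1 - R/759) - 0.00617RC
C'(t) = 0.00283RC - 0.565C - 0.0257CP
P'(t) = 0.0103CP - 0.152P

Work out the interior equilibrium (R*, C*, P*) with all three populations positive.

R* ≈ 583, C* ≈ 14.8, P* ≈ 42.2

From dP/dt = 0: 0.0103C* = 0.152, so C* = 14.8.
From dR/dt = 0: 0.392(1 - R*/759) = 0.00617·14.8, giving R* = 759·(1 - 0.232) = 583.
From dC/dt = 0: 0.00283·583 - 0.565 = 0.0257P*, so P* = 1.08/0.0257 = 42.2.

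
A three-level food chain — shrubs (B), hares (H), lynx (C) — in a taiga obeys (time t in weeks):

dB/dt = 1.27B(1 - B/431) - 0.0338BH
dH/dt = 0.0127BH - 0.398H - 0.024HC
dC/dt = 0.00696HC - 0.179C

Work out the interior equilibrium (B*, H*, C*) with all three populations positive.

From dC/dt = 0: 0.00696H* = 0.179, so H* = 25.7.
From dB/dt = 0: 1.27(1 - B*/431) = 0.0338·25.7, giving B* = 431·(1 - 0.684) = 136.
From dH/dt = 0: 0.0127·136 - 0.398 = 0.024C*, so C* = 1.33/0.024 = 55.4.

B* ≈ 136, H* ≈ 25.7, C* ≈ 55.4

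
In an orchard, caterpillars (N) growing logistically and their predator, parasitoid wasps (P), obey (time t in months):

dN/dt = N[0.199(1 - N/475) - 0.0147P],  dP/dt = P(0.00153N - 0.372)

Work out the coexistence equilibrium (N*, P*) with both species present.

N* ≈ 243, P* ≈ 6.61

From dP/dt = 0 with P > 0: 0.00153N* = 0.372, so N* = 243.
Substitute into dN/dt = 0: 0.199(1 - 243/475) = 0.0147P*.
The bracket is 0.488, giving P* = 0.0971/0.0147 = 6.61.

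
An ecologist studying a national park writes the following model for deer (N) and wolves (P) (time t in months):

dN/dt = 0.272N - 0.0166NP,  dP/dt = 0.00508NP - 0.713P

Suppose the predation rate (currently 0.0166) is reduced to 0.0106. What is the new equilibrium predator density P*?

At the interior fixed point, setting dN/dt = 0 with N > 0 fixes P* = (prey growth rate)/(NP coefficient) — independent of the other coefficients.
With the change, P* = 0.272/0.0106 = 25.7; it rises from 16.4.

P* ≈ 25.7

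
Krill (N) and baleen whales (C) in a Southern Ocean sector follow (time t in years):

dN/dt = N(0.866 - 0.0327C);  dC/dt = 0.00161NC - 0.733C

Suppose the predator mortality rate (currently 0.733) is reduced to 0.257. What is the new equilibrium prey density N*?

At the interior fixed point, setting dC/dt = 0 with C > 0 fixes N* = (predator death rate)/(NC coefficient) — independent of the other coefficients.
With the change, N* = 0.257/0.00161 = 160; it falls from 455.

N* ≈ 160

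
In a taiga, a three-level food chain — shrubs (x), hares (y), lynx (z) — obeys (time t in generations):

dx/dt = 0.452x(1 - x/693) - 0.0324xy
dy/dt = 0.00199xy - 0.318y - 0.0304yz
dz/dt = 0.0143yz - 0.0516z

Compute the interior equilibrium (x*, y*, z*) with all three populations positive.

x* ≈ 514, y* ≈ 3.61, z* ≈ 23.2

From dz/dt = 0: 0.0143y* = 0.0516, so y* = 3.61.
From dx/dt = 0: 0.452(1 - x*/693) = 0.0324·3.61, giving x* = 693·(1 - 0.259) = 514.
From dy/dt = 0: 0.00199·514 - 0.318 = 0.0304z*, so z* = 0.704/0.0304 = 23.2.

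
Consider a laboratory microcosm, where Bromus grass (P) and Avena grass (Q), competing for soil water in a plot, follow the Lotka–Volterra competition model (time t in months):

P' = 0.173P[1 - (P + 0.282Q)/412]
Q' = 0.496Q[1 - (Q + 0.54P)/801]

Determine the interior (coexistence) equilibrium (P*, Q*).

P* ≈ 220, Q* ≈ 682

Setting both brackets to zero gives the nullclines P + 0.282Q = 412 and 0.54P + Q = 801.
Substituting Q = 801 - 0.54P into the first: P(1 - 0.282·0.54) = 412 - 0.282·801.
So P* = 186/0.848 = 220, and then Q* = 801 - 0.54·220 = 682.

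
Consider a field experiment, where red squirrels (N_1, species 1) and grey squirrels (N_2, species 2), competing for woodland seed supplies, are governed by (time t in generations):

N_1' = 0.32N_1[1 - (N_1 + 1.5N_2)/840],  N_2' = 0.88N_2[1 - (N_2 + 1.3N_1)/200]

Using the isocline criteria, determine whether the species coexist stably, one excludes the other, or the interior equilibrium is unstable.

Compare the nullcline intercepts: K1/α12 = 840/1.5 = 560 > K2 = 200; K2/α21 = 200/1.3 = 154 < K1 = 840.
Since the inequalities point opposite ways, species 1 can invade but species 2 cannot.

species 1 excludes species 2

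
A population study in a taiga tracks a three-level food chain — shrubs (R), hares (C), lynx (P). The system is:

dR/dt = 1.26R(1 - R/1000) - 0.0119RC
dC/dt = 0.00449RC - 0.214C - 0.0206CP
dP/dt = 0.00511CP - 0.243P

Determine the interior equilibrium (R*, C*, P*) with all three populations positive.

R* ≈ 551, C* ≈ 47.6, P* ≈ 110

From dP/dt = 0: 0.00511C* = 0.243, so C* = 47.6.
From dR/dt = 0: 1.26(1 - R*/1000) = 0.0119·47.6, giving R* = 1000·(1 - 0.449) = 551.
From dC/dt = 0: 0.00449·551 - 0.214 = 0.0206P*, so P* = 2.26/0.0206 = 110.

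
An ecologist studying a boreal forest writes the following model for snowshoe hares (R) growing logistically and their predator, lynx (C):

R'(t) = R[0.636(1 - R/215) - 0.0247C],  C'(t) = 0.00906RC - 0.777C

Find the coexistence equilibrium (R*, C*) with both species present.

From dC/dt = 0 with C > 0: 0.00906R* = 0.777, so R* = 85.8.
Substitute into dR/dt = 0: 0.636(1 - 85.8/215) = 0.0247C*.
The bracket is 0.601, giving C* = 0.382/0.0247 = 15.5.

R* ≈ 85.8, C* ≈ 15.5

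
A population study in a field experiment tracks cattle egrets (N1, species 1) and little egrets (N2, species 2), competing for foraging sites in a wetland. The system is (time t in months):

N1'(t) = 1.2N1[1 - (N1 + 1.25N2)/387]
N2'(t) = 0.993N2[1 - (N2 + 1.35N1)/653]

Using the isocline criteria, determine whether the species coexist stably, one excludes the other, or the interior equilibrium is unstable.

Compare the nullcline intercepts: K1/α12 = 387/1.25 = 310 < K2 = 653; K2/α21 = 653/1.35 = 484 > K1 = 387.
Since the inequalities point opposite ways, species 2 can invade but species 1 cannot.

species 2 excludes species 1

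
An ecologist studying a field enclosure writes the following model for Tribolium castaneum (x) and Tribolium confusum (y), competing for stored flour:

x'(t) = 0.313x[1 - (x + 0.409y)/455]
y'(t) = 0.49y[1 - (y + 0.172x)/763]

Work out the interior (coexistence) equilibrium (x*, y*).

Setting both brackets to zero gives the nullclines x + 0.409y = 455 and 0.172x + y = 763.
Substituting y = 763 - 0.172x into the first: x(1 - 0.409·0.172) = 455 - 0.409·763.
So x* = 143/0.93 = 154, and then y* = 763 - 0.172·154 = 737.

x* ≈ 154, y* ≈ 737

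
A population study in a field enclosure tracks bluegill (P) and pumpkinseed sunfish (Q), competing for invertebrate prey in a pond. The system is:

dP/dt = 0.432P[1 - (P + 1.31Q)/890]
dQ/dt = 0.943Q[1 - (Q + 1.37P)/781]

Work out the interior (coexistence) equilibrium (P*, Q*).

Setting both brackets to zero gives the nullclines P + 1.31Q = 890 and 1.37P + Q = 781.
Substituting Q = 781 - 1.37P into the first: P(1 - 1.31·1.37) = 890 - 1.31·781.
So P* = -133/-0.795 = 167, and then Q* = 781 - 1.37·167 = 552.

P* ≈ 167, Q* ≈ 552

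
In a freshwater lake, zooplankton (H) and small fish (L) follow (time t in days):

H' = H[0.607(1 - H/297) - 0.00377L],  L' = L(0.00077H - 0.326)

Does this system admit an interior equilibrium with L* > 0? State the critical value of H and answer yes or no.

The predator equation gives dL/dt > 0 only when H > 0.326/0.00077 = 423.
Without the predator, H → K = 297. Since 297 < 423, the predator cannot invade.

Threshold H = 423; K < 423, so no, the predator goes extinct.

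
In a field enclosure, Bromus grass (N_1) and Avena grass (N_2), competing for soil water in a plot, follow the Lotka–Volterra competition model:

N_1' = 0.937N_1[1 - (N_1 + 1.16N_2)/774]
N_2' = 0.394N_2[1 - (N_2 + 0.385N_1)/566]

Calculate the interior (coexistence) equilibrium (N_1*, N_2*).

Setting both brackets to zero gives the nullclines N_1 + 1.16N_2 = 774 and 0.385N_1 + N_2 = 566.
Substituting N_2 = 566 - 0.385N_1 into the first: N_1(1 - 1.16·0.385) = 774 - 1.16·566.
So N_1* = 117/0.553 = 212, and then N_2* = 566 - 0.385·212 = 484.

N_1* ≈ 212, N_2* ≈ 484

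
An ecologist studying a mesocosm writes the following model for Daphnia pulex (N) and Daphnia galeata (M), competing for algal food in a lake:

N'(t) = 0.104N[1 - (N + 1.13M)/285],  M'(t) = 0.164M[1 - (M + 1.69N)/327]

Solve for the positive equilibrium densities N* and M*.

N* ≈ 92.9, M* ≈ 170

Setting both brackets to zero gives the nullclines N + 1.13M = 285 and 1.69N + M = 327.
Substituting M = 327 - 1.69N into the first: N(1 - 1.13·1.69) = 285 - 1.13·327.
So N* = -84.5/-0.91 = 92.9, and then M* = 327 - 1.69·92.9 = 170.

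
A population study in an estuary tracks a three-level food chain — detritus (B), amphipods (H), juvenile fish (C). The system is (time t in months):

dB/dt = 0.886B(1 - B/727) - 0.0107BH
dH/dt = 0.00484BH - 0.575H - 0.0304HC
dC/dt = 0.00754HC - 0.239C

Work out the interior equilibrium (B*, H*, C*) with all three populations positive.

B* ≈ 449, H* ≈ 31.7, C* ≈ 52.5

From dC/dt = 0: 0.00754H* = 0.239, so H* = 31.7.
From dB/dt = 0: 0.886(1 - B*/727) = 0.0107·31.7, giving B* = 727·(1 - 0.383) = 449.
From dH/dt = 0: 0.00484·449 - 0.575 = 0.0304C*, so C* = 1.6/0.0304 = 52.5.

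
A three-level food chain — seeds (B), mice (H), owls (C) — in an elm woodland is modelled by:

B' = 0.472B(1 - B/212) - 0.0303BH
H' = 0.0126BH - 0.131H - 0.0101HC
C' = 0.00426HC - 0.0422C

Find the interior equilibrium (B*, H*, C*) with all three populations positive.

B* ≈ 77.2, H* ≈ 9.91, C* ≈ 83.3

From dC/dt = 0: 0.00426H* = 0.0422, so H* = 9.91.
From dB/dt = 0: 0.472(1 - B*/212) = 0.0303·9.91, giving B* = 212·(1 - 0.636) = 77.2.
From dH/dt = 0: 0.0126·77.2 - 0.131 = 0.0101C*, so C* = 0.842/0.0101 = 83.3.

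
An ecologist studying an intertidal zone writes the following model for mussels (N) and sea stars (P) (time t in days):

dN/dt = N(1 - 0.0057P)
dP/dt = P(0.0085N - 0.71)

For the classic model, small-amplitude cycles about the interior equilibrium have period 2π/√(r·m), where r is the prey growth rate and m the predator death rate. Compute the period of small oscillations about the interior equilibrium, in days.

T ≈ 7.46 days

Here r = 1 and m = 0.71, so r·m = 0.71.
ω = √0.71 = 0.843 per day, hence T = 2π/ω ≈ 7.46 days.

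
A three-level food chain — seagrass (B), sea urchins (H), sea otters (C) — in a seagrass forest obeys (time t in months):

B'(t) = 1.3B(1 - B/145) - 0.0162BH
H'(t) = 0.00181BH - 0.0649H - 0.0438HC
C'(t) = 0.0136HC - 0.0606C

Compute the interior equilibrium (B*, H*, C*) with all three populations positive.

From dC/dt = 0: 0.0136H* = 0.0606, so H* = 4.46.
From dB/dt = 0: 1.3(1 - B*/145) = 0.0162·4.46, giving B* = 145·(1 - 0.0555) = 137.
From dH/dt = 0: 0.00181·137 - 0.0649 = 0.0438C*, so C* = 0.183/0.0438 = 4.18.

B* ≈ 137, H* ≈ 4.46, C* ≈ 4.18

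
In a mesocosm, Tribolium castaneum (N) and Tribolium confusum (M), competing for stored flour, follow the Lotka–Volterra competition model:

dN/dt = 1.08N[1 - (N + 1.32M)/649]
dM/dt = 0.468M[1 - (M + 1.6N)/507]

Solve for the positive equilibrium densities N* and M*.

N* ≈ 18.2, M* ≈ 478

Setting both brackets to zero gives the nullclines N + 1.32M = 649 and 1.6N + M = 507.
Substituting M = 507 - 1.6N into the first: N(1 - 1.32·1.6) = 649 - 1.32·507.
So N* = -20.2/-1.11 = 18.2, and then M* = 507 - 1.6·18.2 = 478.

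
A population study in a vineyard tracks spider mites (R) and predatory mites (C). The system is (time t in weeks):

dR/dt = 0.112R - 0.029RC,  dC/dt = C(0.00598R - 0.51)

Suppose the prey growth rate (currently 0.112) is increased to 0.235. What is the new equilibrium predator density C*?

C* ≈ 8.1

At the interior fixed point, setting dR/dt = 0 with R > 0 fixes C* = (prey growth rate)/(RC coefficient) — independent of the other coefficients.
With the change, C* = 0.235/0.029 = 8.1; it rises from 3.86.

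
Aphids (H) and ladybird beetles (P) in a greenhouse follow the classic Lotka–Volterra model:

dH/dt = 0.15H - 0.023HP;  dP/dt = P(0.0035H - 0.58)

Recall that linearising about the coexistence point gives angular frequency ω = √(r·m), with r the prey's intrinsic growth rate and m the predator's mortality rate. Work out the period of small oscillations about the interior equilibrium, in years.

T ≈ 21.3 years

Here r = 0.15 and m = 0.58, so r·m = 0.087.
ω = √0.087 = 0.295 per year, hence T = 2π/ω ≈ 21.3 years.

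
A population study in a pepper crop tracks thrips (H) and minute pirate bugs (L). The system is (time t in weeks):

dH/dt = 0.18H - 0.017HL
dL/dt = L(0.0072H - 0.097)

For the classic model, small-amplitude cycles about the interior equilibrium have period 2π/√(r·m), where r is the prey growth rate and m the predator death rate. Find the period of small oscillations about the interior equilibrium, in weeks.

Here r = 0.18 and m = 0.097, so r·m = 0.0175.
ω = √0.0175 = 0.132 per week, hence T = 2π/ω ≈ 47.6 weeks.

T ≈ 47.6 weeks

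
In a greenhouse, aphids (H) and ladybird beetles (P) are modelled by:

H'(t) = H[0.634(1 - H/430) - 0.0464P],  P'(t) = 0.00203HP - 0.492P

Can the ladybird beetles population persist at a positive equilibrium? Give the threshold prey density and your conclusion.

Threshold H = 242; K > 242, so yes, the predator persists.

The predator equation gives dP/dt > 0 only when H > 0.492/0.00203 = 242.
Without the predator, H → K = 430. Since 430 > 242, the predator can invade and persist.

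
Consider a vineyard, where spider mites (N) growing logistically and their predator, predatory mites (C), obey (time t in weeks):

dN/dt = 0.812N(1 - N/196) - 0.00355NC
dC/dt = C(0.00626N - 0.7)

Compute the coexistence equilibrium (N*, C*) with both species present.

From dC/dt = 0 with C > 0: 0.00626N* = 0.7, so N* = 112.
Substitute into dN/dt = 0: 0.812(1 - 112/196) = 0.00355C*.
The bracket is 0.429, giving C* = 0.349/0.00355 = 98.2.

N* ≈ 112, C* ≈ 98.2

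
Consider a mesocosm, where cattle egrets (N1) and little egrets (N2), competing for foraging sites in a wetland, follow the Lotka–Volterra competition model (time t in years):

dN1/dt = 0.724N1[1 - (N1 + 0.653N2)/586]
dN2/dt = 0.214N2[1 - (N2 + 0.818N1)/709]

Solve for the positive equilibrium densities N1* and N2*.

N1* ≈ 264, N2* ≈ 493

Setting both brackets to zero gives the nullclines N1 + 0.653N2 = 586 and 0.818N1 + N2 = 709.
Substituting N2 = 709 - 0.818N1 into the first: N1(1 - 0.653·0.818) = 586 - 0.653·709.
So N1* = 123/0.466 = 264, and then N2* = 709 - 0.818·264 = 493.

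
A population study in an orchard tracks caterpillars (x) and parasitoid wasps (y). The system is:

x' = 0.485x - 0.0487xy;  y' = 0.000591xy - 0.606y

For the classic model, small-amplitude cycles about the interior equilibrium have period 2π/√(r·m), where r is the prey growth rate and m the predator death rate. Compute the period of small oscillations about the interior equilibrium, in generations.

T ≈ 11.6 generations

Here r = 0.485 and m = 0.606, so r·m = 0.294.
ω = √0.294 = 0.542 per generation, hence T = 2π/ω ≈ 11.6 generations.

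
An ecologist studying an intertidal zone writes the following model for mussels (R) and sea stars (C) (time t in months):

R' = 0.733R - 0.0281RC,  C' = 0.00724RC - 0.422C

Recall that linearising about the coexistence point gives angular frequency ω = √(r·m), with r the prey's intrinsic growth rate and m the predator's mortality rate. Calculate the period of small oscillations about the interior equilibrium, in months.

T ≈ 11.3 months

Here r = 0.733 and m = 0.422, so r·m = 0.309.
ω = √0.309 = 0.556 per month, hence T = 2π/ω ≈ 11.3 months.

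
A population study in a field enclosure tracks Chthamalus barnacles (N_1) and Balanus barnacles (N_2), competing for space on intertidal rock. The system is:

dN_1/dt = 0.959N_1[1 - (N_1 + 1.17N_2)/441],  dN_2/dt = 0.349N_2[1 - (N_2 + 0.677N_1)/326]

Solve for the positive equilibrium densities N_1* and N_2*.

Setting both brackets to zero gives the nullclines N_1 + 1.17N_2 = 441 and 0.677N_1 + N_2 = 326.
Substituting N_2 = 326 - 0.677N_1 into the first: N_1(1 - 1.17·0.677) = 441 - 1.17·326.
So N_1* = 59.6/0.208 = 287, and then N_2* = 326 - 0.677·287 = 132.

N_1* ≈ 287, N_2* ≈ 132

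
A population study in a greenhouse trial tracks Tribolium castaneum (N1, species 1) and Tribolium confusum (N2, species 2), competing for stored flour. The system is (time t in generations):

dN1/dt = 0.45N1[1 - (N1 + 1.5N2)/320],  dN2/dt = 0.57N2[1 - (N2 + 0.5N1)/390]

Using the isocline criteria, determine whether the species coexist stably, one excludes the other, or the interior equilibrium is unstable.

Compare the nullcline intercepts: K1/α12 = 320/1.5 = 213 < K2 = 390; K2/α21 = 390/0.5 = 780 > K1 = 320.
Since the inequalities point opposite ways, species 2 can invade but species 1 cannot.

species 2 excludes species 1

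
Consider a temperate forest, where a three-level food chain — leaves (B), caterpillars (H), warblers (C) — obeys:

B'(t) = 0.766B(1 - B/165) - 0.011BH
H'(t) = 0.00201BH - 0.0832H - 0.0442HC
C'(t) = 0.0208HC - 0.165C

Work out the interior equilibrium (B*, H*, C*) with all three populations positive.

B* ≈ 146, H* ≈ 7.93, C* ≈ 4.77

From dC/dt = 0: 0.0208H* = 0.165, so H* = 7.93.
From dB/dt = 0: 0.766(1 - B*/165) = 0.011·7.93, giving B* = 165·(1 - 0.114) = 146.
From dH/dt = 0: 0.00201·146 - 0.0832 = 0.0442C*, so C* = 0.211/0.0442 = 4.77.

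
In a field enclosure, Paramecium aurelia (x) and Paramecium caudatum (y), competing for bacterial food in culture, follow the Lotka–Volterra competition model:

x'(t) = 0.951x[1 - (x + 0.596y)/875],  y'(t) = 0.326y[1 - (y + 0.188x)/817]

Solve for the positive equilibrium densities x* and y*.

Setting both brackets to zero gives the nullclines x + 0.596y = 875 and 0.188x + y = 817.
Substituting y = 817 - 0.188x into the first: x(1 - 0.596·0.188) = 875 - 0.596·817.
So x* = 388/0.888 = 437, and then y* = 817 - 0.188·437 = 735.

x* ≈ 437, y* ≈ 735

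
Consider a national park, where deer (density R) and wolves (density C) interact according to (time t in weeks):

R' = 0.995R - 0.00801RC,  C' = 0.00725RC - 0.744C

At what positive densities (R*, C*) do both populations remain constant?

Set dC/dt = 0 with C > 0: 0.00725R - 0.744 = 0, so R* = 0.744/0.00725 = 103.
Set dR/dt = 0 with R > 0: 0.995 - 0.00801C = 0, so C* = 0.995/0.00801 = 124.

R* ≈ 103, C* ≈ 124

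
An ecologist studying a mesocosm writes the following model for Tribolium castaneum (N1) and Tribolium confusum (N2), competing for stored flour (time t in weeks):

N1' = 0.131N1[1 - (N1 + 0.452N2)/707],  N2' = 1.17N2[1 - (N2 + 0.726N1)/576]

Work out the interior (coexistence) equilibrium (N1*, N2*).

Setting both brackets to zero gives the nullclines N1 + 0.452N2 = 707 and 0.726N1 + N2 = 576.
Substituting N2 = 576 - 0.726N1 into the first: N1(1 - 0.452·0.726) = 707 - 0.452·576.
So N1* = 447/0.672 = 665, and then N2* = 576 - 0.726·665 = 93.4.

N1* ≈ 665, N2* ≈ 93.4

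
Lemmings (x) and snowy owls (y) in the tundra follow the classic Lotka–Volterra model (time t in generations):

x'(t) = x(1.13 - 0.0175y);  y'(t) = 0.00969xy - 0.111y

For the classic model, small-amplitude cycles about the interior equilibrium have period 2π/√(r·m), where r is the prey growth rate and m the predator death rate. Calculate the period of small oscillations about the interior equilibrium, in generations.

T ≈ 17.7 generations

Here r = 1.13 and m = 0.111, so r·m = 0.125.
ω = √0.125 = 0.354 per generation, hence T = 2π/ω ≈ 17.7 generations.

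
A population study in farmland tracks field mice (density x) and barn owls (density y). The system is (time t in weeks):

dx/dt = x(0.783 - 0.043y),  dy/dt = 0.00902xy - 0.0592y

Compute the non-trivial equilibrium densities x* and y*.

Set dy/dt = 0 with y > 0: 0.00902x - 0.0592 = 0, so x* = 0.0592/0.00902 = 6.56.
Set dx/dt = 0 with x > 0: 0.783 - 0.043y = 0, so y* = 0.783/0.043 = 18.2.

x* ≈ 6.56, y* ≈ 18.2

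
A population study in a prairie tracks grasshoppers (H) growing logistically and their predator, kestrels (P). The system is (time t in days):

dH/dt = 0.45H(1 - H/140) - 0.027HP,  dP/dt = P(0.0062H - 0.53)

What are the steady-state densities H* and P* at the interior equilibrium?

H* ≈ 85.5, P* ≈ 6.49

From dP/dt = 0 with P > 0: 0.0062H* = 0.53, so H* = 85.5.
Substitute into dH/dt = 0: 0.45(1 - 85.5/140) = 0.027P*.
The bracket is 0.389, giving P* = 0.175/0.027 = 6.49.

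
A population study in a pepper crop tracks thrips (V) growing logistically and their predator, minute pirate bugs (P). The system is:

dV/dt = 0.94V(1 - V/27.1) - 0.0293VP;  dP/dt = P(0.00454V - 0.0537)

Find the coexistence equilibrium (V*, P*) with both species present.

V* ≈ 11.8, P* ≈ 18.1

From dP/dt = 0 with P > 0: 0.00454V* = 0.0537, so V* = 11.8.
Substitute into dV/dt = 0: 0.94(1 - 11.8/27.1) = 0.0293P*.
The bracket is 0.564, giving P* = 0.53/0.0293 = 18.1.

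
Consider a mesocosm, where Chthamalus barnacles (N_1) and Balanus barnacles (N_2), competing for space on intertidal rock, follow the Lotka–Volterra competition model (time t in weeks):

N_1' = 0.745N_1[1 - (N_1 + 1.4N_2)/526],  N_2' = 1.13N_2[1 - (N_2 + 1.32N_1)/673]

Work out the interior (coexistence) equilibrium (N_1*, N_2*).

Setting both brackets to zero gives the nullclines N_1 + 1.4N_2 = 526 and 1.32N_1 + N_2 = 673.
Substituting N_2 = 673 - 1.32N_1 into the first: N_1(1 - 1.4·1.32) = 526 - 1.4·673.
So N_1* = -416/-0.848 = 491, and then N_2* = 673 - 1.32·491 = 25.1.

N_1* ≈ 491, N_2* ≈ 25.1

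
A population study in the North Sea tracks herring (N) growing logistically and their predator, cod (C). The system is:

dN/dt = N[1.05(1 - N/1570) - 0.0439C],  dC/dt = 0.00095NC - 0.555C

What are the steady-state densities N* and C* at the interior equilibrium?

From dC/dt = 0 with C > 0: 0.00095N* = 0.555, so N* = 584.
Substitute into dN/dt = 0: 1.05(1 - 584/1570) = 0.0439C*.
The bracket is 0.628, giving C* = 0.659/0.0439 = 15.

N* ≈ 584, C* ≈ 15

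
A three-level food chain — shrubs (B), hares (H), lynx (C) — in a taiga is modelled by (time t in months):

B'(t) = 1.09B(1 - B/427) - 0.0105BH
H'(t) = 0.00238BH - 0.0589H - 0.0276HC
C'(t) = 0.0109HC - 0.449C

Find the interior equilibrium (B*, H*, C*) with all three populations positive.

From dC/dt = 0: 0.0109H* = 0.449, so H* = 41.2.
From dB/dt = 0: 1.09(1 - B*/427) = 0.0105·41.2, giving B* = 427·(1 - 0.397) = 258.
From dH/dt = 0: 0.00238·258 - 0.0589 = 0.0276C*, so C* = 0.554/0.0276 = 20.1.

B* ≈ 258, H* ≈ 41.2, C* ≈ 20.1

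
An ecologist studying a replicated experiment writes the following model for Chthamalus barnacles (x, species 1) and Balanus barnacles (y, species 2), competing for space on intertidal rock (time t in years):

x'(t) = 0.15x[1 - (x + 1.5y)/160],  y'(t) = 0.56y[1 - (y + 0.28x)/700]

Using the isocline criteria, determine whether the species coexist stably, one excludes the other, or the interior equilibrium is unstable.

species 2 excludes species 1

Compare the nullcline intercepts: K1/α12 = 160/1.5 = 107 < K2 = 700; K2/α21 = 700/0.28 = 2500 > K1 = 160.
Since the inequalities point opposite ways, species 2 can invade but species 1 cannot.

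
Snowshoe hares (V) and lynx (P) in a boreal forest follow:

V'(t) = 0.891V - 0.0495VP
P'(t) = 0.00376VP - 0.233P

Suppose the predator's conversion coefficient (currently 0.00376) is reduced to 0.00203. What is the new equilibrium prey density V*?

V* ≈ 115

At the interior fixed point, setting dP/dt = 0 with P > 0 fixes V* = (predator death rate)/(VP coefficient) — independent of the other coefficients.
With the change, V* = 0.233/0.00203 = 115; it rises from 62.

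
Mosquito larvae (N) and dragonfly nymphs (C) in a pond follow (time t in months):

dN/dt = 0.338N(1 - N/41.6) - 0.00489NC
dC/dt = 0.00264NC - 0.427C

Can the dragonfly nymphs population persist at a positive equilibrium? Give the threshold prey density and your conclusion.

Threshold N = 162; K < 162, so no, the predator goes extinct.

The predator equation gives dC/dt > 0 only when N > 0.427/0.00264 = 162.
Without the predator, N → K = 41.6. Since 41.6 < 162, the predator cannot invade.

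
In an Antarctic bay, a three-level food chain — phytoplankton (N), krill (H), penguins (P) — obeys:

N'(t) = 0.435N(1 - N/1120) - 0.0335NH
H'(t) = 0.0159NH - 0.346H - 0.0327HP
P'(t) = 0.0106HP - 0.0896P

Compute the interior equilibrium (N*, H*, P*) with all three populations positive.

From dP/dt = 0: 0.0106H* = 0.0896, so H* = 8.45.
From dN/dt = 0: 0.435(1 - N*/1120) = 0.0335·8.45, giving N* = 1120·(1 - 0.651) = 391.
From dH/dt = 0: 0.0159·391 - 0.346 = 0.0327P*, so P* = 5.87/0.0327 = 179.

N* ≈ 391, H* ≈ 8.45, P* ≈ 179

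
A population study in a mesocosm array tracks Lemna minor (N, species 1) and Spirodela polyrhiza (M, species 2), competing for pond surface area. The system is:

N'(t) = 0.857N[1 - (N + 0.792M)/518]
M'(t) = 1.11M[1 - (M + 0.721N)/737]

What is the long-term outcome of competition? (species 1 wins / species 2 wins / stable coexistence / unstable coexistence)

Compare the nullcline intercepts: K1/α12 = 518/0.792 = 654 < K2 = 737; K2/α21 = 737/0.721 = 1020 > K1 = 518.
Since the inequalities point opposite ways, species 2 can invade but species 1 cannot.

species 2 excludes species 1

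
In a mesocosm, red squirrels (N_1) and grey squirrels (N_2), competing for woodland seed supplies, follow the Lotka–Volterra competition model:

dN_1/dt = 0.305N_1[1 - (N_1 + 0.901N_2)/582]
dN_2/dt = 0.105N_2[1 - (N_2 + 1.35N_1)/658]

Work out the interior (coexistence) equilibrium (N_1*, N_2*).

N_1* ≈ 50.2, N_2* ≈ 590

Setting both brackets to zero gives the nullclines N_1 + 0.901N_2 = 582 and 1.35N_1 + N_2 = 658.
Substituting N_2 = 658 - 1.35N_1 into the first: N_1(1 - 0.901·1.35) = 582 - 0.901·658.
So N_1* = -10.9/-0.216 = 50.2, and then N_2* = 658 - 1.35·50.2 = 590.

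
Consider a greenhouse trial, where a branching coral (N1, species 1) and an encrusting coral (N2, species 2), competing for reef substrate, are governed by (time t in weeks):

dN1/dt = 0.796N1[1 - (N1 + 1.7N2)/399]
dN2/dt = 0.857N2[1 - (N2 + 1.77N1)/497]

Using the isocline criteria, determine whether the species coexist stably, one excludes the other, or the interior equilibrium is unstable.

Compare the nullcline intercepts: K1/α12 = 399/1.7 = 235 < K2 = 497; K2/α21 = 497/1.77 = 281 < K1 = 399.
Since both are reversed, neither can invade when rare; the interior point is a saddle.

unstable coexistence (outcome depends on initial conditions)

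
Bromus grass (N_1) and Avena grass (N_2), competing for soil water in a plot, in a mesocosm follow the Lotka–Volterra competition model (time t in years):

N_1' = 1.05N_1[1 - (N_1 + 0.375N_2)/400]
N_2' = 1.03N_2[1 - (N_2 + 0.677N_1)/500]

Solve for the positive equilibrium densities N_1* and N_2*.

N_1* ≈ 285, N_2* ≈ 307

Setting both brackets to zero gives the nullclines N_1 + 0.375N_2 = 400 and 0.677N_1 + N_2 = 500.
Substituting N_2 = 500 - 0.677N_1 into the first: N_1(1 - 0.375·0.677) = 400 - 0.375·500.
So N_1* = 212/0.746 = 285, and then N_2* = 500 - 0.677·285 = 307.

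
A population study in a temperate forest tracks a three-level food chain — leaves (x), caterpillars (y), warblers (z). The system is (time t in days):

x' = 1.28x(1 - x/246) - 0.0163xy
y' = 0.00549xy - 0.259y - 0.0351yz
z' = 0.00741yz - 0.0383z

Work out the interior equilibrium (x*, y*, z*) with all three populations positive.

From dz/dt = 0: 0.00741y* = 0.0383, so y* = 5.17.
From dx/dt = 0: 1.28(1 - x*/246) = 0.0163·5.17, giving x* = 246·(1 - 0.0658) = 230.
From dy/dt = 0: 0.00549·230 - 0.259 = 0.0351z*, so z* = 1/0.0351 = 28.6.

x* ≈ 230, y* ≈ 5.17, z* ≈ 28.6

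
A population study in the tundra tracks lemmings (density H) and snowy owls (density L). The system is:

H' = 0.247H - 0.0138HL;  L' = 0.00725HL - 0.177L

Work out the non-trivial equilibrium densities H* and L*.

H* ≈ 24.4, L* ≈ 17.9

Set dL/dt = 0 with L > 0: 0.00725H - 0.177 = 0, so H* = 0.177/0.00725 = 24.4.
Set dH/dt = 0 with H > 0: 0.247 - 0.0138L = 0, so L* = 0.247/0.0138 = 17.9.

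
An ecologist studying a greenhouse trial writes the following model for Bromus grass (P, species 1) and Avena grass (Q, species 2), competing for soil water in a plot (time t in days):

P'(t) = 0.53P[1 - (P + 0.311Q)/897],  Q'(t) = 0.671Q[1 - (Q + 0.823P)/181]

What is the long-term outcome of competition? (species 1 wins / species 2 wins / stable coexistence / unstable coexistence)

species 1 excludes species 2

Compare the nullcline intercepts: K1/α12 = 897/0.311 = 2880 > K2 = 181; K2/α21 = 181/0.823 = 220 < K1 = 897.
Since the inequalities point opposite ways, species 1 can invade but species 2 cannot.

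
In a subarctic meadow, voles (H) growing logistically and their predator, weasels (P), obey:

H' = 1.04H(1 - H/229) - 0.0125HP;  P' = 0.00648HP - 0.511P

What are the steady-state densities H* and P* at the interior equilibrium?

H* ≈ 78.9, P* ≈ 54.5

From dP/dt = 0 with P > 0: 0.00648H* = 0.511, so H* = 78.9.
Substitute into dH/dt = 0: 1.04(1 - 78.9/229) = 0.0125P*.
The bracket is 0.656, giving P* = 0.682/0.0125 = 54.5.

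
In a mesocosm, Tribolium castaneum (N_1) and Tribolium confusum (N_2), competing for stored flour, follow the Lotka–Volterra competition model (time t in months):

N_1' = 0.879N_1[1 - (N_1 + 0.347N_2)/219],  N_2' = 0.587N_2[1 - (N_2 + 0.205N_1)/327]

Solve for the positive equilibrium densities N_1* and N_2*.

Setting both brackets to zero gives the nullclines N_1 + 0.347N_2 = 219 and 0.205N_1 + N_2 = 327.
Substituting N_2 = 327 - 0.205N_1 into the first: N_1(1 - 0.347·0.205) = 219 - 0.347·327.
So N_1* = 106/0.929 = 114, and then N_2* = 327 - 0.205·114 = 304.

N_1* ≈ 114, N_2* ≈ 304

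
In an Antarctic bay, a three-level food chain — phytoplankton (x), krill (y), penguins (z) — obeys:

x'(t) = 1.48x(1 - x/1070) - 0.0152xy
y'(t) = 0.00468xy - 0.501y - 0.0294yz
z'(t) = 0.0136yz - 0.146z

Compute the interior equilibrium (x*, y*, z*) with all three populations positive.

x* ≈ 952, y* ≈ 10.7, z* ≈ 135

From dz/dt = 0: 0.0136y* = 0.146, so y* = 10.7.
From dx/dt = 0: 1.48(1 - x*/1070) = 0.0152·10.7, giving x* = 1070·(1 - 0.11) = 952.
From dy/dt = 0: 0.00468·952 - 0.501 = 0.0294z*, so z* = 3.95/0.0294 = 135.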